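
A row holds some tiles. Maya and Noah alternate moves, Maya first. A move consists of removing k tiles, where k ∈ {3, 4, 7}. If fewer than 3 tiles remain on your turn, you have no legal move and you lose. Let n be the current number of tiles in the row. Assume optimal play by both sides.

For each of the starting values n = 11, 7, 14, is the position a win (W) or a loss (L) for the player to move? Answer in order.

Compute win/loss labels from the base case upward. A position with no move is L. Any other position is W if it can reach an L in one move, else L.
n=0: no move → L
n=1: no move → L
n=2: no move → L
n=3: →0(L), so W
n=4: →1(L), so W
n=5: →2(L), so W
n=6: →2(L), so W
n=7: →0(L), so W
n=8: →1(L), so W
n=9: →2(L), so W
n=10: →7(W), 6(W), 3(W) — all W, so L
n=11: →8(W), 7(W), 4(W) — all W, so L
n=12: →9(W), 8(W), 5(W) — all W, so L
n=13: →10(L), so W
n=14: →11(L), so W

11: L, 7: W, 14: W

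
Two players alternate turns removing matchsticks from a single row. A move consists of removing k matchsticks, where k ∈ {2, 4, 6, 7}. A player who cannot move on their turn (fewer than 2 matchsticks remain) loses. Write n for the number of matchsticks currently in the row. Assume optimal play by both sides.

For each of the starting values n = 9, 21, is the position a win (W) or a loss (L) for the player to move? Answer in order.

Use the standard recursion: the mover loses at a terminal position; elsewhere, the mover wins exactly when some move hands the opponent an L position.
n=0: no move → L
n=1: no move → L
n=2: can move to 0, which is L ⇒ W
n=3: can move to 1, which is L ⇒ W
n=4: can move to 0, which is L ⇒ W
n=5: can move to 1, which is L ⇒ W
n=6: can move to 0, which is L ⇒ W
n=7: can move to 1, which is L ⇒ W
n=8: can move to 1, which is L ⇒ W
n=9: moves to 7(W), 5(W), 3(W), 2(W); every one is W ⇒ L
n=10: moves to 8(W), 6(W), 4(W), 3(W); every one is W ⇒ L
n=11: can move to 9, which is L ⇒ W
n=12: can move to 10, which is L ⇒ W
n=13: can move to 9, which is L ⇒ W
n=14: can move to 10, which is L ⇒ W
n=15: can move to 9, which is L ⇒ W
n=16: can move to 10, which is L ⇒ W
n=17: can move to 10, which is L ⇒ W
n=18: moves to 16(W), 14(W), 12(W), 11(W); every one is W ⇒ L
n=19: moves to 17(W), 15(W), 13(W), 12(W); every one is W ⇒ L
n=20: can move to 18, which is L ⇒ W
n=21: can move to 19, which is L ⇒ W

9: L, 21: W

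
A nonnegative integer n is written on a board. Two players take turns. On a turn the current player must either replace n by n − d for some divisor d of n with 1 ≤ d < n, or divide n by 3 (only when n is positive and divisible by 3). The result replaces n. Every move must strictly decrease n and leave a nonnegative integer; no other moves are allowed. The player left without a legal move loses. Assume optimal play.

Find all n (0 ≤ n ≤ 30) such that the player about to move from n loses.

Positions with no move are L. A position that does have a move is losing for the player to move precisely when every available move leads to a winning position for the opponent. Fill in the labels:
n=0: no move → L
n=1: no move → L
n=2: can move to 1, which is L ⇒ W
n=3: can move to 1, which is L ⇒ W
n=4: moves to 2(W), 3(W); every one is W ⇒ L
n=5: can move to 4, which is L ⇒ W
n=6: can move to 4, which is L ⇒ W
n=7: the only move is to 6(W), a W ⇒ L
n=8: can move to 4, which is L ⇒ W
n=9: moves to 3(W), 6(W), 8(W); every one is W ⇒ L
n=10: can move to 9, which is L ⇒ W
n=11: the only move is to 10(W), a W ⇒ L
n=12: can move to 4, which is L ⇒ W
n=13: the only move is to 12(W), a W ⇒ L
n=14: can move to 7, which is L ⇒ W
n=15: moves to 5(W), 10(W), 12(W), 14(W); every one is W ⇒ L
n=16: can move to 15, which is L ⇒ W
n=17: the only move is to 16(W), a W ⇒ L
n=18: can move to 9, which is L ⇒ W
n=19: the only move is to 18(W), a W ⇒ L
n=20: can move to 15, which is L ⇒ W
n=21: can move to 7, which is L ⇒ W
n=22: can move to 11, which is L ⇒ W
n=23: the only move is to 22(W), a W ⇒ L
n=24: can move to 23, which is L ⇒ W
n=25: moves to 20(W), 24(W); every one is W ⇒ L
n=26: can move to 13, which is L ⇒ W
n=27: can move to 9, which is L ⇒ W
n=28: moves to 14(W), 21(W), 24(W), 26(W), 27(W); every one is W ⇒ L
n=29: can move to 28, which is L ⇒ W
n=30: can move to 15, which is L ⇒ W
The losing starting values of n are exactly the entries labelled L in this table (13 of them).

0, 1, 4, 7, 9, 11, 13, 15, 17, 19, 23, 25, 28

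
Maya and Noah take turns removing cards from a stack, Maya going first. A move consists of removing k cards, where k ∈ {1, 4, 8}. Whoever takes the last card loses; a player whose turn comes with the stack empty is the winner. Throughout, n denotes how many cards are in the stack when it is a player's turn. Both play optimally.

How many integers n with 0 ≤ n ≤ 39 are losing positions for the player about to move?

Compute win/loss labels from the base case upward. A position with no move is W. Any other position is W if it can reach an L in one move, else L.
n=0: no move; the opponent has just taken the last card and therefore loses → W
n=1: L (sole option 0(W) is W)
n=2: W (go to 1, an L position)
n=3: L (sole option 2(W) is W)
n=4: W (go to 3, an L position)
n=5: W (go to 1, an L position)
n=6: L (options 5(W), 2(W) are all W)
n=7: W (go to 6, an L position)
n=8: L (options 7(W), 4(W), 0(W) are all W)
n=9: W (go to 8, an L position)
n=10: W (go to 6, an L position)
n=11: W (go to 3, an L position)
n=12: W (go to 8, an L position)
n=13: L (options 12(W), 9(W), 5(W) are all W)
n=14: W (go to 13, an L position)
n=15: L (options 14(W), 11(W), 7(W) are all W)
n=16: W (go to 15, an L position)
n=17: W (go to 13, an L position)
n=18: L (options 17(W), 14(W), 10(W) are all W)
n=19: W (go to 18, an L position)
n=20: L (options 19(W), 16(W), 12(W) are all W)
n=21: W (go to 20, an L position)
n=22: W (go to 18, an L position)
n=23: W (go to 15, an L position)
n=24: W (go to 20, an L position)
n=25: L (options 24(W), 21(W), 17(W) are all W)
n=26: W (go to 25, an L position)
n=27: L (options 26(W), 23(W), 19(W) are all W)
n=28: W (go to 27, an L position)
n=29: W (go to 25, an L position)
n=30: L (options 29(W), 26(W), 22(W) are all W)
n=31: W (go to 30, an L position)
n=32: L (options 31(W), 28(W), 24(W) are all W)
n=33: W (go to 32, an L position)
n=34: W (go to 30, an L position)
n=35: W (go to 27, an L position)
n=36: W (go to 32, an L position)
n=37: L (options 36(W), 33(W), 29(W) are all W)
n=38: W (go to 37, an L position)
n=39: L (options 38(W), 35(W), 31(W) are all W)
L entries with 0 ≤ n ≤ 39: n = 1, 3, 6, 8, 13, 15, 18, 20, 25, 27, 30, 32, 37, 39; that makes 14.

14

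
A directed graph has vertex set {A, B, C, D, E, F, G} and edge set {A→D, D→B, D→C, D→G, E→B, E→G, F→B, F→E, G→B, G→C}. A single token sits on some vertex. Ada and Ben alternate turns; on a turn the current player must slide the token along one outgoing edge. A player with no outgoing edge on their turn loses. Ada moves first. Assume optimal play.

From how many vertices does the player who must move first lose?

Positions with no move are L. A position that does have a move is losing for the player to move precisely when every available move leads to a winning position for the opponent. Fill in the labels:
Every edge goes from a vertex to one that appears earlier in the order C, B, G, D, A, E, F, so processing vertices in that order labels each vertex after all of its successors.
C: no outgoing edge → L
B: no outgoing edge → L
G: reaches L-position B → W
D: reaches L-position B → W
A: only reaches D(W), which is W → L
E: reaches L-position B → W
F: reaches L-position B → W
The L vertices are A, B, C; that is 3 in all.

3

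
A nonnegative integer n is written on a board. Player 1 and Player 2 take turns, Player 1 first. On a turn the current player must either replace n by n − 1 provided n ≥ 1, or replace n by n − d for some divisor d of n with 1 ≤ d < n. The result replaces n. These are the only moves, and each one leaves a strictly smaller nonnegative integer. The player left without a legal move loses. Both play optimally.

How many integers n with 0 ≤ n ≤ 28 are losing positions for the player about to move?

Build the W/L table. Terminal = L. A non-terminal position is W if it has a move to some L; otherwise it is L.
n=0: no move → L
n=1: can move to 0, which is L ⇒ W
n=2: the only move is to 1(W), a W ⇒ L
n=3: can move to 2, which is L ⇒ W
n=4: can move to 2, which is L ⇒ W
n=5: the only move is to 4(W), a W ⇒ L
n=6: can move to 5, which is L ⇒ W
n=7: the only move is to 6(W), a W ⇒ L
n=8: can move to 7, which is L ⇒ W
n=9: moves to 6(W), 8(W); every one is W ⇒ L
n=10: can move to 5, which is L ⇒ W
n=11: the only move is to 10(W), a W ⇒ L
n=12: can move to 9, which is L ⇒ W
n=13: the only move is to 12(W), a W ⇒ L
n=14: can move to 7, which is L ⇒ W
n=15: moves to 10(W), 12(W), 14(W); every one is W ⇒ L
n=16: can move to 15, which is L ⇒ W
n=17: the only move is to 16(W), a W ⇒ L
n=18: can move to 9, which is L ⇒ W
n=19: the only move is to 18(W), a W ⇒ L
n=20: can move to 15, which is L ⇒ W
n=21: moves to 14(W), 18(W), 20(W); every one is W ⇒ L
n=22: can move to 11, which is L ⇒ W
n=23: the only move is to 22(W), a W ⇒ L
n=24: can move to 21, which is L ⇒ W
n=25: moves to 20(W), 24(W); every one is W ⇒ L
n=26: can move to 13, which is L ⇒ W
n=27: moves to 18(W), 24(W), 26(W); every one is W ⇒ L
n=28: can move to 21, which is L ⇒ W
L entries with 0 ≤ n ≤ 28: n = 0, 2, 5, 7, 9, 11, 13, 15, 17, 19, 21, 23, 25, 27; that makes 14.

14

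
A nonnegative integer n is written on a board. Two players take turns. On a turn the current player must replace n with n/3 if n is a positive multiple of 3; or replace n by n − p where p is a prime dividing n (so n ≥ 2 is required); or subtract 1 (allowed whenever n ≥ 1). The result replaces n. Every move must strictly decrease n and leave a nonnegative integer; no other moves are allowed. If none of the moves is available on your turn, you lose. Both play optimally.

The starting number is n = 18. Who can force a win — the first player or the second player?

The second player wins.

Classify positions by backward induction: terminal positions (no move available) are L. From any other position, the mover wins iff some move reaches an L.
n=0: no move → L
n=1: can move to 0, which is L ⇒ W
n=2: can move to 0, which is L ⇒ W
n=3: can move to 0, which is L ⇒ W
n=4: moves to 2(W), 3(W); every one is W ⇒ L
n=5: can move to 0, which is L ⇒ W
n=6: can move to 4, which is L ⇒ W
n=7: can move to 0, which is L ⇒ W
n=8: moves to 6(W), 7(W); every one is W ⇒ L
n=9: can move to 8, which is L ⇒ W
n=10: can move to 8, which is L ⇒ W
n=11: can move to 0, which is L ⇒ W
n=12: can move to 4, which is L ⇒ W
n=13: can move to 0, which is L ⇒ W
n=14: moves to 7(W), 12(W), 13(W); every one is W ⇒ L
n=15: can move to 14, which is L ⇒ W
n=16: can move to 14, which is L ⇒ W
n=17: can move to 0, which is L ⇒ W
n=18: moves to 6(W), 15(W), 16(W), 17(W); every one is W ⇒ L
Every move from 18 reaches a W position, so the mover loses.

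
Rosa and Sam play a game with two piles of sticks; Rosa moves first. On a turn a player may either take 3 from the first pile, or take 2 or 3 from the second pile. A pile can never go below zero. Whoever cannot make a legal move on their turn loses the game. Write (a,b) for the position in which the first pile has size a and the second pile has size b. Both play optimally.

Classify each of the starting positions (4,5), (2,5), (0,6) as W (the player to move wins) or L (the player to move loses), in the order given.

(4,5): W, (2,5): L, (0,6): L

Use the standard recursion: the mover loses at a terminal position; elsewhere, the mover wins exactly when some move hands the opponent an L position.
No move ever increases a pile, so every position that can arise here has a ≤ 4 and b ≤ 6; it is enough to label the cells with 0 ≤ a ≤ 4 and 0 ≤ b ≤ 6.
Every move lowers a or b (never raises either), so fill the grid row by row in increasing a, and left to right within a row: each cell's successors are then already labelled.
      b=0  b=1  b=2  b=3  b=4  b=5  b=6
a=0:    L    L    W    W    W    L    L
a=1:    L    L    W    W    W    L    L
a=2:    L    L    W    W    W    L    L
a=3:    W    W    L    L    W    W    W
a=4:    W    W    L    L    W    W    W
Cells with no legal move (terminal, hence L): (0,0), (0,1), (1,0), (1,1), (2,0), (2,1).
The remaining L cells, each justified by listing all of its moves:
(0,5): only reaches (0,3)(W), (0,2)(W), all W → L
(0,6): only reaches (0,4)(W), (0,3)(W), all W → L
(1,5): only reaches (1,3)(W), (1,2)(W), all W → L
(1,6): only reaches (1,4)(W), (1,3)(W), all W → L
(2,5): only reaches (2,3)(W), (2,2)(W), all W → L
(2,6): only reaches (2,4)(W), (2,3)(W), all W → L
(3,2): only reaches (0,2)(W), (3,0)(W), all W → L
(3,3): only reaches (0,3)(W), (3,1)(W), (3,0)(W), all W → L
(4,2): only reaches (1,2)(W), (4,0)(W), all W → L
(4,3): only reaches (1,3)(W), (4,1)(W), (4,0)(W), all W → L
Every other cell has at least one move into one of the L cells above, so it is W.
(4,5): the move to (1,5) reaches an L cell, so W
(2,5): one of the L cells justified above, so L
(0,6): one of the L cells justified above, so L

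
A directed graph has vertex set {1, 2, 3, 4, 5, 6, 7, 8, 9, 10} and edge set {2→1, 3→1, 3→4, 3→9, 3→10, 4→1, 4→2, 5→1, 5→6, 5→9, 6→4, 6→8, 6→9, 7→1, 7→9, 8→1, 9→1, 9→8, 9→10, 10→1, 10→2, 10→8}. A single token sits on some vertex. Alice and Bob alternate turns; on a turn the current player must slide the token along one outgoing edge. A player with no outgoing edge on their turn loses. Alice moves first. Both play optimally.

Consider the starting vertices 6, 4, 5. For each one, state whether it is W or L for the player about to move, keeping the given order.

Compute win/loss labels from the base case upward. A position with no move is L. Any other position is W if it can reach an L in one move, else L.
Every edge goes from a vertex to one that appears earlier in the order 1, 8, 2, 10, 9, 4, 6, 3, 5, 7, so processing vertices in that order labels each vertex after all of its successors.
1: no outgoing edge → L
8: reaches L-position 1 → W
2: reaches L-position 1 → W
10: reaches L-position 1 → W
9: reaches L-position 1 → W
4: reaches L-position 1 → W
6: only reaches 4(W), 9(W), 8(W), all W → L
3: reaches L-position 1 → W
5: reaches L-position 6 → W
7: reaches L-position 1 → W

6: L, 4: W, 5: W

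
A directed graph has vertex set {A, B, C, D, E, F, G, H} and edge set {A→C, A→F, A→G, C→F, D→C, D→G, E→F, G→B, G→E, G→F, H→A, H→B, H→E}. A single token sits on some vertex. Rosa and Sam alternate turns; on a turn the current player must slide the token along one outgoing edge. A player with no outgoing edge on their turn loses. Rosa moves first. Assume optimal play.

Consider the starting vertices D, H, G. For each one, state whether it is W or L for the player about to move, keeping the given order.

D: L, H: W, G: W

Work bottom-up. With no move the player to move loses. Otherwise the position is W if at least one move leads to an L position for the opponent, and L if every move leads to a W.
Every edge goes from a vertex to one that appears earlier in the order B, F, E, C, G, D, A, H, so processing vertices in that order labels each vertex after all of its successors.
B: no outgoing edge → L
F: no outgoing edge → L
E: W (go to F, an L position)
C: W (go to F, an L position)
G: W (go to F, an L position)
D: L (options G(W), C(W) are all W)
A: W (go to F, an L position)
H: W (go to B, an L position)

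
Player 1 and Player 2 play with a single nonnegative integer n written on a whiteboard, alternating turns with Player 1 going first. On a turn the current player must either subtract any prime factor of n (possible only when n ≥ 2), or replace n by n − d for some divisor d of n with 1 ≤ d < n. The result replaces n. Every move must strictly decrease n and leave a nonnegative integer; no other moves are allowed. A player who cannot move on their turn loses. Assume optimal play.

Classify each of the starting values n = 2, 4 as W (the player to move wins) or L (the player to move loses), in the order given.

2: W, 4: L

Use the standard recursion: the mover loses at a terminal position; elsewhere, the mover wins exactly when some move hands the opponent an L position.
n=0: no move → L
n=1: no move → L
n=2: reaches L-position 0 → W
n=3: reaches L-position 0 → W
n=4: only reaches 2(W), 3(W), all W → L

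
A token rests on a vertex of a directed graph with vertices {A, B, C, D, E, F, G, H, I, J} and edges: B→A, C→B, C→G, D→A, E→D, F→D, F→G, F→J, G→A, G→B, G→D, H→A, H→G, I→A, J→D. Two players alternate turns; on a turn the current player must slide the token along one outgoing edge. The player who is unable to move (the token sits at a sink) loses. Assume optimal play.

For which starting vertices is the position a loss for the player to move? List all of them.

A, C, E, J

Use the standard recursion: the mover loses at a terminal position; elsewhere, the mover wins exactly when some move hands the opponent an L position.
Every edge goes from a vertex to one that appears earlier in the order A, B, D, G, J, F, E, I, H, C, so processing vertices in that order labels each vertex after all of its successors.
A: no outgoing edge → L
B: can move to A, which is L ⇒ W
D: can move to A, which is L ⇒ W
G: can move to A, which is L ⇒ W
J: the only move is to D(W), a W ⇒ L
F: can move to J, which is L ⇒ W
E: the only move is to D(W), a W ⇒ L
I: can move to A, which is L ⇒ W
H: can move to A, which is L ⇒ W
C: moves to G(W), B(W); every one is W ⇒ L
Reading off the rows marked L gives the requested list; there are 4 such vertices.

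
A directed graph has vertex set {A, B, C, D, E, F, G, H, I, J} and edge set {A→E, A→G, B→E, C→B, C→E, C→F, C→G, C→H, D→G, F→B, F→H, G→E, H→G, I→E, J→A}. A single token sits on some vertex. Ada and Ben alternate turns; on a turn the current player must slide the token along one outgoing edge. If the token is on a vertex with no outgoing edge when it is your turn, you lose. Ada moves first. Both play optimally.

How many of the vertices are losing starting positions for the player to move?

4

Compute win/loss labels from the base case upward. A position with no move is L. Any other position is W if it can reach an L in one move, else L.
Every edge goes from a vertex to one that appears earlier in the order E, B, G, H, I, F, C, A, D, J, so processing vertices in that order labels each vertex after all of its successors.
E: no outgoing edge → L
B: W (go to E, an L position)
G: W (go to E, an L position)
H: L (sole option G(W) is W)
I: W (go to E, an L position)
F: W (go to H, an L position)
C: W (go to H, an L position)
A: W (go to E, an L position)
D: L (sole option G(W) is W)
J: L (sole option A(W) is W)
The L vertices are D, E, H, J; that is 4 in all.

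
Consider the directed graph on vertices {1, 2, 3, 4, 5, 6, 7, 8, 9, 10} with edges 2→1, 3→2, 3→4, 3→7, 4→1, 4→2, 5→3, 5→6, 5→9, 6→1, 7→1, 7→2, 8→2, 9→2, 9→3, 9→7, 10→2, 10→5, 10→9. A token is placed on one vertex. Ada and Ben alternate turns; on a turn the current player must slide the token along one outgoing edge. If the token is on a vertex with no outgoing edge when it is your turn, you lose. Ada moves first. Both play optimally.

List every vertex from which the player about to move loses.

1, 3, 8, 10

Build the W/L table. Terminal = L. A non-terminal position is W if it has a move to some L; otherwise it is L.
Every edge goes from a vertex to one that appears earlier in the order 1, 2, 4, 7, 3, 9, 6, 5, 10, 8, so processing vertices in that order labels each vertex after all of its successors.
1: no outgoing edge → L
2: can move to 1, which is L ⇒ W
4: can move to 1, which is L ⇒ W
7: can move to 1, which is L ⇒ W
3: moves to 7(W), 4(W), 2(W); every one is W ⇒ L
9: can move to 3, which is L ⇒ W
6: can move to 1, which is L ⇒ W
5: can move to 3, which is L ⇒ W
10: moves to 5(W), 9(W), 2(W); every one is W ⇒ L
8: the only move is to 2(W), a W ⇒ L
The losing starting vertices are exactly the entries labelled L in this table (4 of them).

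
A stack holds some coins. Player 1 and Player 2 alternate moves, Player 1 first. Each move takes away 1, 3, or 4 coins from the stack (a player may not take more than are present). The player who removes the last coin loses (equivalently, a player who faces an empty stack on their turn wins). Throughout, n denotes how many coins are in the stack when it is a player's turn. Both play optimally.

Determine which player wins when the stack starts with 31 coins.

Player 2 wins.

Work bottom-up. With no move the player to move wins. Otherwise the position is W if at least one move leads to an L position for the opponent, and L if every move leads to a W.
n=0: no move; the opponent has just taken the last coin and therefore loses → W
n=1: the only move is to 0(W), a W ⇒ L
n=2: can move to 1, which is L ⇒ W
n=3: moves to 2(W), 0(W); every one is W ⇒ L
n=4: can move to 3, which is L ⇒ W
n=5: can move to 1, which is L ⇒ W
n=6: can move to 3, which is L ⇒ W
n=7: can move to 3, which is L ⇒ W
n=8: moves to 7(W), 5(W), 4(W); every one is W ⇒ L
n=9: can move to 8, which is L ⇒ W
n=10: moves to 9(W), 7(W), 6(W); every one is W ⇒ L
n=11: can move to 10, which is L ⇒ W
n=12: can move to 8, which is L ⇒ W
n=13: can move to 10, which is L ⇒ W
n=14: can move to 10, which is L ⇒ W
n=15: moves to 14(W), 12(W), 11(W); every one is W ⇒ L
n=16: can move to 15, which is L ⇒ W
n=17: moves to 16(W), 14(W), 13(W); every one is W ⇒ L
n=18: can move to 17, which is L ⇒ W
n=19: can move to 15, which is L ⇒ W
n=20: can move to 17, which is L ⇒ W
n=21: can move to 17, which is L ⇒ W
n=22: moves to 21(W), 19(W), 18(W); every one is W ⇒ L
n=23: can move to 22, which is L ⇒ W
n=24: moves to 23(W), 21(W), 20(W); every one is W ⇒ L
n=25: can move to 24, which is L ⇒ W
n=26: can move to 22, which is L ⇒ W
n=27: can move to 24, which is L ⇒ W
n=28: can move to 24, which is L ⇒ W
n=29: moves to 28(W), 26(W), 25(W); every one is W ⇒ L
n=30: can move to 29, which is L ⇒ W
n=31: moves to 30(W), 28(W), 27(W); every one is W ⇒ L
Every move from 31 reaches a W position, so the mover loses.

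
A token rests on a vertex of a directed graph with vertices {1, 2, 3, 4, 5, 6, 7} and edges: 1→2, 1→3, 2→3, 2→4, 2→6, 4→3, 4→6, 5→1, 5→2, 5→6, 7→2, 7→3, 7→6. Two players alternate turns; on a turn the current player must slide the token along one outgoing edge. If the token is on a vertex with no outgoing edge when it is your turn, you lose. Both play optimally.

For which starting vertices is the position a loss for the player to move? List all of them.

3, 6

Compute win/loss labels from the base case upward. A position with no move is L. Any other position is W if it can reach an L in one move, else L.
Every edge goes from a vertex to one that appears earlier in the order 3, 6, 4, 2, 7, 1, 5, so processing vertices in that order labels each vertex after all of its successors.
3: no outgoing edge → L
6: no outgoing edge → L
4: reaches L-position 6 → W
2: reaches L-position 6 → W
7: reaches L-position 6 → W
1: reaches L-position 3 → W
5: reaches L-position 6 → W
Reading off the rows marked L gives the requested list; there are 2 such vertices.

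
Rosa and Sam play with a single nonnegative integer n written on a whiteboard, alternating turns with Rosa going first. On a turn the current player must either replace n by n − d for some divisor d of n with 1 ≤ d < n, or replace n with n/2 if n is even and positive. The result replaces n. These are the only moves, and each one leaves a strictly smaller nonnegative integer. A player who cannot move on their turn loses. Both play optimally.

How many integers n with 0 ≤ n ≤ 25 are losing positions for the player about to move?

Work bottom-up. With no move the player to move loses. Otherwise the position is W if at least one move leads to an L position for the opponent, and L if every move leads to a W.
n=0: no move → L
n=1: no move → L
n=2: W (go to 1, an L position)
n=3: L (sole option 2(W) is W)
n=4: W (go to 3, an L position)
n=5: L (sole option 4(W) is W)
n=6: W (go to 3, an L position)
n=7: L (sole option 6(W) is W)
n=8: W (go to 7, an L position)
n=9: L (options 6(W), 8(W) are all W)
n=10: W (go to 5, an L position)
n=11: L (sole option 10(W) is W)
n=12: W (go to 9, an L position)
n=13: L (sole option 12(W) is W)
n=14: W (go to 7, an L position)
n=15: L (options 10(W), 12(W), 14(W) are all W)
n=16: W (go to 15, an L position)
n=17: L (sole option 16(W) is W)
n=18: W (go to 9, an L position)
n=19: L (sole option 18(W) is W)
n=20: W (go to 15, an L position)
n=21: L (options 14(W), 18(W), 20(W) are all W)
n=22: W (go to 11, an L position)
n=23: L (sole option 22(W) is W)
n=24: W (go to 21, an L position)
n=25: L (options 20(W), 24(W) are all W)
L entries with 0 ≤ n ≤ 25: n = 0, 1, 3, 5, 7, 9, 11, 13, 15, 17, 19, 21, 23, 25; that makes 14.

14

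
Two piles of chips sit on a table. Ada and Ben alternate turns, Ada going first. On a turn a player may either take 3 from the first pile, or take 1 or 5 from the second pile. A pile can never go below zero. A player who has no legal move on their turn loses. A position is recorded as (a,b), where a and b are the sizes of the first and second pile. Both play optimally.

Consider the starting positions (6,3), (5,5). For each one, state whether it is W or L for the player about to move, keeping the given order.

Positions with no move are L. A position that does have a move is losing for the player to move precisely when every available move leads to a winning position for the opponent. Fill in the labels:
No move ever increases a pile, so every position that can arise here has a ≤ 6 and b ≤ 5; it is enough to label the cells with 0 ≤ a ≤ 6 and 0 ≤ b ≤ 5.
Every move lowers a or b (never raises either), so fill the grid row by row in increasing a, and left to right within a row: each cell's successors are then already labelled.
      b=0  b=1  b=2  b=3  b=4  b=5
a=0:    L    W    L    W    L    W
a=1:    L    W    L    W    L    W
a=2:    L    W    L    W    L    W
a=3:    W    L    W    L    W    L
a=4:    W    L    W    L    W    L
a=5:    W    L    W    L    W    L
a=6:    L    W    L    W    L    W
Cells with no legal move (terminal, hence L): (0,0), (1,0), (2,0).
The remaining L cells, each justified by listing all of its moves:
(0,2): L (sole option (0,1)(W) is W)
(0,4): L (sole option (0,3)(W) is W)
(1,2): L (sole option (1,1)(W) is W)
(1,4): L (sole option (1,3)(W) is W)
(2,2): L (sole option (2,1)(W) is W)
(2,4): L (sole option (2,3)(W) is W)
(3,1): L (options (0,1)(W), (3,0)(W) are all W)
(3,3): L (options (0,3)(W), (3,2)(W) are all W)
(3,5): L (options (0,5)(W), (3,4)(W), (3,0)(W) are all W)
(4,1): L (options (1,1)(W), (4,0)(W) are all W)
(4,3): L (options (1,3)(W), (4,2)(W) are all W)
(4,5): L (options (1,5)(W), (4,4)(W), (4,0)(W) are all W)
(5,1): L (options (2,1)(W), (5,0)(W) are all W)
(5,3): L (options (2,3)(W), (5,2)(W) are all W)
(5,5): L (options (2,5)(W), (5,4)(W), (5,0)(W) are all W)
(6,0): L (sole option (3,0)(W) is W)
(6,2): L (options (3,2)(W), (6,1)(W) are all W)
(6,4): L (options (3,4)(W), (6,3)(W) are all W)
Every other cell has at least one move into one of the L cells above, so it is W.
(6,3): the move to (3,3) reaches an L cell, so W
(5,5): one of the L cells justified above, so L

(6,3): W, (5,5): L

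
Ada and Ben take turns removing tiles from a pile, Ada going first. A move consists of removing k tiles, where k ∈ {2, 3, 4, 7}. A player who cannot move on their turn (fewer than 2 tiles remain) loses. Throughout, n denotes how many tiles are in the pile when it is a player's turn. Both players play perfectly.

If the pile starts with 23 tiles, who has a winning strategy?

Positions with no move are L. A position that does have a move is losing for the player to move precisely when every available move leads to a winning position for the opponent. Fill in the labels:
n=0: no move → L
n=1: no move → L
n=2: can move to 0, which is L ⇒ W
n=3: can move to 1, which is L ⇒ W
n=4: can move to 1, which is L ⇒ W
n=5: can move to 1, which is L ⇒ W
n=6: moves to 4(W), 3(W), 2(W); every one is W ⇒ L
n=7: can move to 0, which is L ⇒ W
n=8: can move to 6, which is L ⇒ W
n=9: can move to 6, which is L ⇒ W
n=10: can move to 6, which is L ⇒ W
n=11: moves to 9(W), 8(W), 7(W), 4(W); every one is W ⇒ L
n=12: moves to 10(W), 9(W), 8(W), 5(W); every one is W ⇒ L
n=13: can move to 11, which is L ⇒ W
n=14: can move to 12, which is L ⇒ W
n=15: can move to 12, which is L ⇒ W
n=16: can move to 12, which is L ⇒ W
n=17: moves to 15(W), 14(W), 13(W), 10(W); every one is W ⇒ L
n=18: can move to 11, which is L ⇒ W
n=19: can move to 17, which is L ⇒ W
n=20: can move to 17, which is L ⇒ W
n=21: can move to 17, which is L ⇒ W
n=22: moves to 20(W), 19(W), 18(W), 15(W); every one is W ⇒ L
n=23: moves to 21(W), 20(W), 19(W), 16(W); every one is W ⇒ L
Every move from 23 reaches a W position, so the mover loses.

Ben wins.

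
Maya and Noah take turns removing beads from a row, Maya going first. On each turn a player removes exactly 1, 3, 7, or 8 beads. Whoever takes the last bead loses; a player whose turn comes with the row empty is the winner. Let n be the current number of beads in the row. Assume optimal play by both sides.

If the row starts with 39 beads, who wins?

Label each position W (a win for the player to move) or L (a loss). A position with no legal move is W; any other position is W exactly when some move reaches an L, and L when every move reaches a W.
n=0: no move; the opponent has just taken the last bead and therefore loses → W
n=1: →0(W) only, which is W, so L
n=2: →1(L), so W
n=3: →2(W), 0(W) — all W, so L
n=4: →3(L), so W
n=5: →4(W), 2(W) — all W, so L
n=6: →5(L), so W
n=7: →6(W), 4(W), 0(W) — all W, so L
n=8: →7(L), so W
n=9: →1(L), so W
n=10: →7(L), so W
n=11: →3(L), so W
n=12: →5(L), so W
n=13: →5(L), so W
n=14: →7(L), so W
n=15: →7(L), so W
n=16: →15(W), 13(W), 9(W), 8(W) — all W, so L
n=17: →16(L), so W
n=18: →17(W), 15(W), 11(W), 10(W) — all W, so L
n=19: →18(L), so W
n=20: →19(W), 17(W), 13(W), 12(W) — all W, so L
n=21: →20(L), so W
n=22: →21(W), 19(W), 15(W), 14(W) — all W, so L
n=23: →22(L), so W
n=24: →16(L), so W
n=25: →22(L), so W
n=26: →18(L), so W
n=27: →20(L), so W
n=28: →20(L), so W
n=29: →22(L), so W
n=30: →22(L), so W
n=31: →30(W), 28(W), 24(W), 23(W) — all W, so L
n=32: →31(L), so W
n=33: →32(W), 30(W), 26(W), 25(W) — all W, so L
n=34: →33(L), so W
n=35: →34(W), 32(W), 28(W), 27(W) — all W, so L
n=36: →35(L), so W
n=37: →36(W), 34(W), 30(W), 29(W) — all W, so L
n=38: →37(L), so W
n=39: →31(L), so W
From 39 Maya can remove 8, leaving 31, reaching an L position.

Maya wins.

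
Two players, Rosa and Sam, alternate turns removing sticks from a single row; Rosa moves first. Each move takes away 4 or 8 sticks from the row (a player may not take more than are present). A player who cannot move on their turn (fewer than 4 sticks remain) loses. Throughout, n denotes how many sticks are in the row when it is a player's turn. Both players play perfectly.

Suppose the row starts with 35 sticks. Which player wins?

Rosa wins.

Label each position W (a win for the player to move) or L (a loss). A position with no legal move is L; any other position is W exactly when some move reaches an L, and L when every move reaches a W.
n=0: no move → L
n=1: no move → L
n=2: no move → L
n=3: no move → L
n=4: W (go to 0, an L position)
n=5: W (go to 1, an L position)
n=6: W (go to 2, an L position)
n=7: W (go to 3, an L position)
n=8: W (go to 0, an L position)
n=9: W (go to 1, an L position)
n=10: W (go to 2, an L position)
n=11: W (go to 3, an L position)
n=12: L (options 8(W), 4(W) are all W)
n=13: L (options 9(W), 5(W) are all W)
n=14: L (options 10(W), 6(W) are all W)
n=15: L (options 11(W), 7(W) are all W)
n=16: W (go to 12, an L position)
n=17: W (go to 13, an L position)
n=18: W (go to 14, an L position)
n=19: W (go to 15, an L position)
n=20: W (go to 12, an L position)
n=21: W (go to 13, an L position)
n=22: W (go to 14, an L position)
n=23: W (go to 15, an L position)
n=24: L (options 20(W), 16(W) are all W)
n=25: L (options 21(W), 17(W) are all W)
n=26: L (options 22(W), 18(W) are all W)
n=27: L (options 23(W), 19(W) are all W)
n=28: W (go to 24, an L position)
n=29: W (go to 25, an L position)
n=30: W (go to 26, an L position)
n=31: W (go to 27, an L position)
n=32: W (go to 24, an L position)
n=33: W (go to 25, an L position)
n=34: W (go to 26, an L position)
n=35: W (go to 27, an L position)
From 35 Rosa can remove 8, leaving 27, reaching an L position.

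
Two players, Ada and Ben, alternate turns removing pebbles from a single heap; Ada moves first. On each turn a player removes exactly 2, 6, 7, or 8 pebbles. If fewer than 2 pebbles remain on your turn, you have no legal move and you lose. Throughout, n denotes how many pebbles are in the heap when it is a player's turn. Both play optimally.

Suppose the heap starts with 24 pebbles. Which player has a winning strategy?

Ada wins.

Label each position W (a win for the player to move) or L (a loss). A position with no legal move is L; any other position is W exactly when some move reaches an L, and L when every move reaches a W.
n=0: no move → L
n=1: no move → L
n=2: W (go to 0, an L position)
n=3: W (go to 1, an L position)
n=4: L (sole option 2(W) is W)
n=5: L (sole option 3(W) is W)
n=6: W (go to 4, an L position)
n=7: W (go to 5, an L position)
n=8: W (go to 1, an L position)
n=9: W (go to 1, an L position)
n=10: W (go to 4, an L position)
n=11: W (go to 5, an L position)
n=12: W (go to 5, an L position)
n=13: W (go to 5, an L position)
n=14: L (options 12(W), 8(W), 7(W), 6(W) are all W)
n=15: L (options 13(W), 9(W), 8(W), 7(W) are all W)
n=16: W (go to 14, an L position)
n=17: W (go to 15, an L position)
n=18: L (options 16(W), 12(W), 11(W), 10(W) are all W)
n=19: L (options 17(W), 13(W), 12(W), 11(W) are all W)
n=20: W (go to 18, an L position)
n=21: W (go to 19, an L position)
n=22: W (go to 15, an L position)
n=23: W (go to 15, an L position)
n=24: W (go to 18, an L position)
The starting position 24 is W: Ada should remove 6, leaving 18, handing over an L position.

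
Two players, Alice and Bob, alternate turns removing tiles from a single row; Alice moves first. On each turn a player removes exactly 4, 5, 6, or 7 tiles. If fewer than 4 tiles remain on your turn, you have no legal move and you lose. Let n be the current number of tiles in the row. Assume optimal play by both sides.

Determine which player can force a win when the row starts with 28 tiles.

Alice wins.

Use the standard recursion: the mover loses at a terminal position; elsewhere, the mover wins exactly when some move hands the opponent an L position.
n=0: no move → L
n=1: no move → L
n=2: no move → L
n=3: no move → L
n=4: can move to 0, which is L ⇒ W
n=5: can move to 1, which is L ⇒ W
n=6: can move to 2, which is L ⇒ W
n=7: can move to 3, which is L ⇒ W
n=8: can move to 3, which is L ⇒ W
n=9: can move to 3, which is L ⇒ W
n=10: can move to 3, which is L ⇒ W
n=11: moves to 7(W), 6(W), 5(W), 4(W); every one is W ⇒ L
n=12: moves to 8(W), 7(W), 6(W), 5(W); every one is W ⇒ L
n=13: moves to 9(W), 8(W), 7(W), 6(W); every one is W ⇒ L
n=14: moves to 10(W), 9(W), 8(W), 7(W); every one is W ⇒ L
n=15: can move to 11, which is L ⇒ W
n=16: can move to 12, which is L ⇒ W
n=17: can move to 13, which is L ⇒ W
n=18: can move to 14, which is L ⇒ W
n=19: can move to 14, which is L ⇒ W
n=20: can move to 14, which is L ⇒ W
n=21: can move to 14, which is L ⇒ W
n=22: moves to 18(W), 17(W), 16(W), 15(W); every one is W ⇒ L
n=23: moves to 19(W), 18(W), 17(W), 16(W); every one is W ⇒ L
n=24: moves to 20(W), 19(W), 18(W), 17(W); every one is W ⇒ L
n=25: moves to 21(W), 20(W), 19(W), 18(W); every one is W ⇒ L
n=26: can move to 22, which is L ⇒ W
n=27: can move to 23, which is L ⇒ W
n=28: can move to 24, which is L ⇒ W
The starting position 28 is W: Alice should remove 4, leaving 24, handing over an L position.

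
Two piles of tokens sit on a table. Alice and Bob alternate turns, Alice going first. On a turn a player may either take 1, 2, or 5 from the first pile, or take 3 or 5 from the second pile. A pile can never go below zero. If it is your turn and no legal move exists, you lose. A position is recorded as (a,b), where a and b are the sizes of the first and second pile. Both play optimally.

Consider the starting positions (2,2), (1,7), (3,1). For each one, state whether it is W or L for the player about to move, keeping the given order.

Work bottom-up. With no move the player to move loses. Otherwise the position is W if at least one move leads to an L position for the opponent, and L if every move leads to a W.
No move ever increases a pile, so every position that can arise here has a ≤ 3 and b ≤ 7; it is enough to label the cells with 0 ≤ a ≤ 3 and 0 ≤ b ≤ 7.
Every move lowers a or b (never raises either), so fill the grid row by row in increasing a, and left to right within a row: each cell's successors are then already labelled.
      b=0  b=1  b=2  b=3  b=4  b=5  b=6  b=7
a=0:    L    L    L    W    W    W    W    W
a=1:    W    W    W    L    L    L    W    W
a=2:    W    W    W    W    W    W    L    L
a=3:    L    L    L    W    W    W    W    W
Cells with no legal move (terminal, hence L): (0,0), (0,1), (0,2).
The remaining L cells, each justified by listing all of its moves:
(1,3): L (options (0,3)(W), (1,0)(W) are all W)
(1,4): L (options (0,4)(W), (1,1)(W) are all W)
(1,5): L (options (0,5)(W), (1,2)(W), (1,0)(W) are all W)
(2,6): L (options (1,6)(W), (0,6)(W), (2,3)(W), (2,1)(W) are all W)
(2,7): L (options (1,7)(W), (0,7)(W), (2,4)(W), (2,2)(W) are all W)
(3,0): L (options (2,0)(W), (1,0)(W) are all W)
(3,1): L (options (2,1)(W), (1,1)(W) are all W)
(3,2): L (options (2,2)(W), (1,2)(W) are all W)
Every other cell has at least one move into one of the L cells above, so it is W.
(2,2): the move to (0,2) reaches an L cell, so W
(1,7): the move to (1,4) reaches an L cell, so W
(3,1): one of the L cells justified above, so L

(2,2): W, (1,7): W, (3,1): L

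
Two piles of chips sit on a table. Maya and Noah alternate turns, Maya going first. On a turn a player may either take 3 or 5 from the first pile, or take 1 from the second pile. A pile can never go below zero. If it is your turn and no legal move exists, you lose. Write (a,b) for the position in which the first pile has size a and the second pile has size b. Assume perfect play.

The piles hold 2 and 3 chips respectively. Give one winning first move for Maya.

Classify positions by backward induction: terminal positions (no move available) are L. From any other position, the mover wins iff some move reaches an L.
No move ever increases a pile, so every position that can arise here has a ≤ 2 and b ≤ 3; it is enough to label the cells with 0 ≤ a ≤ 2 and 0 ≤ b ≤ 3.
Every move lowers a or b (never raises either), so fill the grid row by row in increasing a, and left to right within a row: each cell's successors are then already labelled.
      b=0  b=1  b=2  b=3
a=0:    L    W    L    W
a=1:    L    W    L    W
a=2:    L    W    L    W
Cells with no legal move (terminal, hence L): (0,0), (1,0), (2,0).
The remaining L cells, each justified by listing all of its moves:
(0,2): the only move is to (0,1)(W), a W ⇒ L
(1,2): the only move is to (1,1)(W), a W ⇒ L
(2,2): the only move is to (2,1)(W), a W ⇒ L
Every other cell has at least one move into one of the L cells above, so it is W.
From (2,3), the L positions reachable in one move are: (2,2).

Move to (2,2).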